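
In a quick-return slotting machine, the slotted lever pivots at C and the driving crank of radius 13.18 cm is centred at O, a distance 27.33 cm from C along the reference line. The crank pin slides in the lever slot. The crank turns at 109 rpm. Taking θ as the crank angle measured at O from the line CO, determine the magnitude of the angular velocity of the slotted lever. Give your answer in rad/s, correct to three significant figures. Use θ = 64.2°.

3.06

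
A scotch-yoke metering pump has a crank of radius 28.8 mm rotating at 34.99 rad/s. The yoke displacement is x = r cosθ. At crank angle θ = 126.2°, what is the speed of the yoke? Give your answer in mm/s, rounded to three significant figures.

ω = 34.99 rad/s
x = r cosθ ⇒ ẋ = −rω sinθ.
|v| = rω|sinθ| = 0.0288·34.99·|sin 126.2°| = 0.81318 m/s = 813.18 mm/s.

813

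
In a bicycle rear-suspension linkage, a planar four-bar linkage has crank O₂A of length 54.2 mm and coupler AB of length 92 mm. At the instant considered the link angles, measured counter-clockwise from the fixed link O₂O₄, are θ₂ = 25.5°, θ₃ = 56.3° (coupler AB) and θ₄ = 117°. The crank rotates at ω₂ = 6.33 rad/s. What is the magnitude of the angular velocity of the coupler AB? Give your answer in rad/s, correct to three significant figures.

4.27

ω₂ = 6.33 rad/s
Differentiating the loop-closure r₂e^{iθ₂}+r₃e^{iθ₃}=r₁+r₄e^{iθ₄} gives r₂ω₂e^{iθ₂}+r₃ω₃e^{iθ₃}=r₄ω₄e^{iθ₄}.
Eliminating the other unknown: ω₃ = r₂ω₂ sin(θ₄−θ₂) / [r₃ sin(θ₃−θ₄)].
Numerator sine = +0.99966; denominator sine = -0.87207.
Result = 0.0542·6.33·(+0.99966) / (0.092·(-0.87207)) = -4.2748 rad/s; magnitude 4.2748 rad/s.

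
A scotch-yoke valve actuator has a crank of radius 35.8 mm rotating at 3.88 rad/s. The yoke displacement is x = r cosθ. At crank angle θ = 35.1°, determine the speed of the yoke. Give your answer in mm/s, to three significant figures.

79.9

ω = 3.88 rad/s
x = r cosθ ⇒ ẋ = −rω sinθ.
|v| = rω|sinθ| = 0.0358·3.88·|sin 35.1°| = 0.079871 m/s = 79.871 mm/s.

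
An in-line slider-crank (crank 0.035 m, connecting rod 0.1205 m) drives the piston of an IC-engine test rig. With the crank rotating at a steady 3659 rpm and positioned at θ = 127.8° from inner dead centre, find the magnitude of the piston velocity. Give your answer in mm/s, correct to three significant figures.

ω = 2π·3659/60 = 383.2 rad/s
For an in-line slider-crank, x = r cosθ + √(L² − r² sin²θ), so v = −rω sinθ·[1 + r cosθ/√(L² − r² sin²θ)].
With r = 0.035 m, L = 0.1205 m, θ = 127.8°: √(L² − r² sin²θ) = 0.11728 m.
v = −0.035·383.2·0.79016·[1 + 0.035·-0.61291/0.11728] = -8.6585 m/s.
|v| = 8.6585 m/s = 8658.5 mm/s.

8660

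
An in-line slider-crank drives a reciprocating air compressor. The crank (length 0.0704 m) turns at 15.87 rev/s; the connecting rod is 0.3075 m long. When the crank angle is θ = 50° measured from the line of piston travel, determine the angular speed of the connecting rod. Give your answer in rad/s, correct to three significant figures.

14.9

ω = 99.71 rad/s (converted from 15.87 rev/s).
The rod makes angle φ with the slider axis where L sinφ = r sinθ; differentiating, L cosφ·φ̇ = r ω cosθ.
L cosφ = √(L² − r² sin²θ) = 0.30273 m.
|ω_rod| = r ω |cosθ| / √(L² − r² sin²θ) = 0.0704·99.71·0.64279/0.30273 = 14.905 rad/s.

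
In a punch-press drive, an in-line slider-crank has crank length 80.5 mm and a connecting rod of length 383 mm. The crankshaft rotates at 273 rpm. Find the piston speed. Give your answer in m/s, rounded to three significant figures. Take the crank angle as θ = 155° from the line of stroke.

0.787

ω = 2π·273/60 = 28.59 rad/s
For an in-line slider-crank, x = r cosθ + √(L² − r² sin²θ), so v = −rω sinθ·[1 + r cosθ/√(L² − r² sin²θ)].
With r = 0.0805 m, L = 0.383 m, θ = 155°: √(L² − r² sin²θ) = 0.38149 m.
v = −0.0805·28.59·0.42262·[1 + 0.0805·-0.90631/0.38149] = -0.7866 m/s.
|v| = 0.7866 m/s.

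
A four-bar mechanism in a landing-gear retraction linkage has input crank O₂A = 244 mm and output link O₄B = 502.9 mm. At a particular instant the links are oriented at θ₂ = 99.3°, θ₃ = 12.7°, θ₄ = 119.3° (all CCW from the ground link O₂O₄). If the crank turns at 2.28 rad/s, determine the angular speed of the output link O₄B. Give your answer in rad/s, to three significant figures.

1.15

ω₂ = 2.28 rad/s
Differentiating the loop-closure r₂e^{iθ₂}+r₃e^{iθ₃}=r₁+r₄e^{iθ₄} gives r₂ω₂e^{iθ₂}+r₃ω₃e^{iθ₃}=r₄ω₄e^{iθ₄}.
Eliminating the other unknown: ω₄ = r₂ω₂ sin(θ₂−θ₃) / [r₄ sin(θ₄−θ₃)].
Numerator sine = +0.99824; denominator sine = +0.95832.
Result = 0.244·2.28·(+0.99824) / (0.5029·(+0.95832)) = +1.1523 rad/s; magnitude 1.1523 rad/s.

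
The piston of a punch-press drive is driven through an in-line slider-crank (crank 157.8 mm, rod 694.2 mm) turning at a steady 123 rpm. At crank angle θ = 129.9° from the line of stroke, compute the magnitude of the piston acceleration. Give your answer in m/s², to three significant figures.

17.8

ω = 2π·123/60 = 12.88 rad/s
x(θ) = r cosθ + √(L² − r² sin²θ); with ω constant, a = ω²·d²x/dθ².
d²x/dθ² = −r cosθ − r²(cos2θ)/√u − r⁴ sin²2θ/(4u^{3/2}),  u = L² − r² sin²θ = 0.467258 m².
Substituting r = 0.1578 m, L = 0.6942 m, θ = 129.9°: d²x/dθ² = +0.1072 m.
a = ω²·d²x/dθ² = (12.88)²·(+0.1072) = +17.786 m/s²;  |a| = 17.786 m/s².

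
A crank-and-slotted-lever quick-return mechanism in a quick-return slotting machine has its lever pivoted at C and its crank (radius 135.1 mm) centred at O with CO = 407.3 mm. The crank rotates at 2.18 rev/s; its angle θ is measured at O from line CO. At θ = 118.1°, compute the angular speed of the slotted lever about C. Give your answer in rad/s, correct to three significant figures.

ω = 13.7 rad/s (from 2.18 rev/s).
Crank pin A relative to C: A = (d + r cosθ, r sinθ); lever angle φ = atan2(r sinθ, d + r cosθ).
Differentiating tanφ: φ̇ = rω(d cosθ + r)/(d² + r² + 2dr cosθ).
d² + r² + 2dr cosθ = |CA|² = 0.132309 m²;  d cosθ + r = -0.056743 m.
|ω_lever| = |0.1351·13.7·-0.056743| / 0.132309 = 0.79362 rad/s.

0.794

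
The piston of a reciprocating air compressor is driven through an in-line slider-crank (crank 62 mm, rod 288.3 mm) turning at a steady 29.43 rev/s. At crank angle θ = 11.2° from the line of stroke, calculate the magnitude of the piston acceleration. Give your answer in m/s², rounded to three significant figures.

2500

ω = 2π·29.4 = 184.9 rad/s
x(θ) = r cosθ + √(L² − r² sin²θ); with ω constant, a = ω²·d²x/dθ².
d²x/dθ² = −r cosθ − r²(cos2θ)/√u − r⁴ sin²2θ/(4u^{3/2}),  u = L² − r² sin²θ = 0.0829719 m².
Substituting r = 0.062 m, L = 0.2883 m, θ = 11.2°: d²x/dθ² = -0.07318 m.
a = ω²·d²x/dθ² = (184.9)²·(-0.07318) = -2502.3 m/s²;  |a| = 2502.3 m/s².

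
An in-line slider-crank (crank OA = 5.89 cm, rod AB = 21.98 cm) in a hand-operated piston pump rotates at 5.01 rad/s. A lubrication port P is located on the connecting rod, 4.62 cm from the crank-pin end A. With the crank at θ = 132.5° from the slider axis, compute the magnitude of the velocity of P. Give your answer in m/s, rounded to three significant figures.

0.262

ω = 5.01 rad/s.  Crank-pin speed |V_A| = rω = 0.29509 m/s, perpendicular to OA.
Rod angle: sinφ = −(r/L) sinθ ⇒ φ = -11.395°; ω_rod = −rω cosθ/√(L²−r²sin²θ) = +0.92524 rad/s.
V_P = V_A + ω_rod × AP, with AP = 0.0462 m along the rod.
Components: V_Px = −rω sinθ − a·ω_rod·sinφ = -0.20912 m/s;  V_Py = rω cosθ + a·ω_rod·cosφ = -0.15746 m/s.
|V_P| = √(V_Px² + V_Py²) = 0.26177 m/s.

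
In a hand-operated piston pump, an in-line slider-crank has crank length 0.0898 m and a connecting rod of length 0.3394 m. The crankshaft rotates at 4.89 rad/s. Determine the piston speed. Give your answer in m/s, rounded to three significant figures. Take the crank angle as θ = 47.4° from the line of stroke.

0.382

ω = 4.89 rad/s
For an in-line slider-crank, x = r cosθ + √(L² − r² sin²θ), so v = −rω sinθ·[1 + r cosθ/√(L² − r² sin²θ)].
With r = 0.0898 m, L = 0.3394 m, θ = 47.4°: √(L² − r² sin²θ) = 0.3329 m.
v = −0.0898·4.89·0.73610·[1 + 0.0898·0.67688/0.3329] = -0.38226 m/s.
|v| = 0.38226 m/s.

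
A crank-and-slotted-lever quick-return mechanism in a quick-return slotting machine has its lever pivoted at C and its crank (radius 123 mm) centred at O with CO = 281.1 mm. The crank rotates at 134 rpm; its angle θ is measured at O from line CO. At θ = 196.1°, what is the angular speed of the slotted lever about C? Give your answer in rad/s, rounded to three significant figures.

ω = 14.03 rad/s (from 134 rpm).
Crank pin A relative to C: A = (d + r cosθ, r sinθ); lever angle φ = atan2(r sinθ, d + r cosθ).
Differentiating tanφ: φ̇ = rω(d cosθ + r)/(d² + r² + 2dr cosθ).
d² + r² + 2dr cosθ = |CA|² = 0.0277078 m²;  d cosθ + r = -0.14708 m.
|ω_lever| = |0.123·14.03·-0.14708| / 0.0277078 = 9.1617 rad/s.

9.16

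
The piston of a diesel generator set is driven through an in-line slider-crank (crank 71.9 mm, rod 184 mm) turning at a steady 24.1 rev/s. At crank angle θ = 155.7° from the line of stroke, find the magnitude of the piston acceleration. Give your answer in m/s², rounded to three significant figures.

1060

ω = 2π·24.1 = 151.4 rad/s
x(θ) = r cosθ + √(L² − r² sin²θ); with ω constant, a = ω²·d²x/dθ².
d²x/dθ² = −r cosθ − r²(cos2θ)/√u − r⁴ sin²2θ/(4u^{3/2}),  u = L² − r² sin²θ = 0.0329806 m².
Substituting r = 0.0719 m, L = 0.184 m, θ = 155.7°: d²x/dθ² = +0.046077 m.
a = ω²·d²x/dθ² = (151.4)²·(+0.046077) = +1056.5 m/s²;  |a| = 1056.5 m/s².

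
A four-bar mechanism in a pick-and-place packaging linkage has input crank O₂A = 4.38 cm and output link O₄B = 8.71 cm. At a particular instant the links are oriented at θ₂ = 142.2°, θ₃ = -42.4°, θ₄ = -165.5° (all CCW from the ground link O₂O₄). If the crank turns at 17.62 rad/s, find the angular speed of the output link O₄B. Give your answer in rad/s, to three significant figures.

ω₂ = 17.62 rad/s
Differentiating the loop-closure r₂e^{iθ₂}+r₃e^{iθ₃}=r₁+r₄e^{iθ₄} gives r₂ω₂e^{iθ₂}+r₃ω₃e^{iθ₃}=r₄ω₄e^{iθ₄}.
Eliminating the other unknown: ω₄ = r₂ω₂ sin(θ₂−θ₃) / [r₄ sin(θ₄−θ₃)].
Numerator sine = -0.08020; denominator sine = -0.83772.
Result = 0.0438·17.62·(-0.08020) / (0.0871·(-0.83772)) = +0.84827 rad/s; magnitude 0.84827 rad/s.

0.848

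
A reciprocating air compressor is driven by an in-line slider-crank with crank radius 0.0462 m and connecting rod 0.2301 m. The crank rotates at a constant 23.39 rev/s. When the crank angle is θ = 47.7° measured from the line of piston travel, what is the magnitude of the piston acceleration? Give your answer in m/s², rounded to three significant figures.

655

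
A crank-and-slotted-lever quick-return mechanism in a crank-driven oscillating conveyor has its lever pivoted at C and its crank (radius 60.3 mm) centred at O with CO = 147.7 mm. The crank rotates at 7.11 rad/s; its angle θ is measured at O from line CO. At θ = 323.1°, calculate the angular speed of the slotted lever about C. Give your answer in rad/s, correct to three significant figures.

ω = 7.11 rad/s
Crank pin A relative to C: A = (d + r cosθ, r sinθ); lever angle φ = atan2(r sinθ, d + r cosθ).
Differentiating tanφ: φ̇ = rω(d cosθ + r)/(d² + r² + 2dr cosθ).
d² + r² + 2dr cosθ = |CA|² = 0.0396959 m²;  d cosθ + r = +0.17841 m.
|ω_lever| = |0.0603·7.11·+0.17841| / 0.0396959 = 1.9269 rad/s.

1.93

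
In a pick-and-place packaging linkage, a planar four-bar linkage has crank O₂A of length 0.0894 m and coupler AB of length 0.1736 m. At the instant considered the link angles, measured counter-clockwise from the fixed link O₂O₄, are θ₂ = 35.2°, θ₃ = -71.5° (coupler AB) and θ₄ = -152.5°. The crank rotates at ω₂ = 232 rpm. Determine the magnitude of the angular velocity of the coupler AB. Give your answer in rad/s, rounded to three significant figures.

1.70

ω₂ = 24.29 rad/s (from 232 rpm).
Differentiating the loop-closure r₂e^{iθ₂}+r₃e^{iθ₃}=r₁+r₄e^{iθ₄} gives r₂ω₂e^{iθ₂}+r₃ω₃e^{iθ₃}=r₄ω₄e^{iθ₄}.
Eliminating the other unknown: ω₃ = r₂ω₂ sin(θ₄−θ₂) / [r₃ sin(θ₃−θ₄)].
Numerator sine = +0.13399; denominator sine = +0.98769.
Result = 0.0894·24.29·(+0.13399) / (0.1736·(+0.98769)) = +1.6972 rad/s; magnitude 1.6972 rad/s.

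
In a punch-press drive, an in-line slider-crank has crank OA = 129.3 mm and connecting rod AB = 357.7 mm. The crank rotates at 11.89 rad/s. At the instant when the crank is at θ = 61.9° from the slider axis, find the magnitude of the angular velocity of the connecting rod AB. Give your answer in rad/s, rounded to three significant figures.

ω = 11.89 rad/s
The rod makes angle φ with the slider axis where L sinφ = r sinθ; differentiating, L cosφ·φ̇ = r ω cosθ.
L cosφ = √(L² − r² sin²θ) = 0.33903 m.
|ω_rod| = r ω |cosθ| / √(L² − r² sin²θ) = 0.1293·11.89·0.47101/0.33903 = 2.1359 rad/s.

2.14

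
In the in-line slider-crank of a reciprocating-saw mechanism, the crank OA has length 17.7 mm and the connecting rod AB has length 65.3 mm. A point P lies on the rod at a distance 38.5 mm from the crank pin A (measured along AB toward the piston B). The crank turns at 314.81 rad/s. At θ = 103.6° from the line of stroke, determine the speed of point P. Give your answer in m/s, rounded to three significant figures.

5.23

ω = 314.8 rad/s.  Crank-pin speed |V_A| = rω = 5.5721 m/s, perpendicular to OA.
Rod angle: sinφ = −(r/L) sinθ ⇒ φ = -15.275°; ω_rod = −rω cosθ/√(L²−r²sin²θ) = +20.8 rad/s.
V_P = V_A + ω_rod × AP, with AP = 0.0385 m along the rod.
Components: V_Px = −rω sinθ − a·ω_rod·sinφ = -5.2049 m/s;  V_Py = rω cosθ + a·ω_rod·cosφ = -0.53774 m/s.
|V_P| = √(V_Px² + V_Py²) = 5.2326 m/s.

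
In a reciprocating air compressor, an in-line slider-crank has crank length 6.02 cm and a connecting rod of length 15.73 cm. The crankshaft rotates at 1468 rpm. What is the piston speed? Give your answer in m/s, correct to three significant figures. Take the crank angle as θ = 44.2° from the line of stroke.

8.29

ω = 2π·1468/60 = 153.7 rad/s
For an in-line slider-crank, x = r cosθ + √(L² − r² sin²θ), so v = −rω sinθ·[1 + r cosθ/√(L² − r² sin²θ)].
With r = 0.0602 m, L = 0.1573 m, θ = 44.2°: √(L² − r² sin²θ) = 0.1516 m.
v = −0.0602·153.7·0.69717·[1 + 0.0602·0.71691/0.1516] = -8.2887 m/s.
|v| = 8.2887 m/s.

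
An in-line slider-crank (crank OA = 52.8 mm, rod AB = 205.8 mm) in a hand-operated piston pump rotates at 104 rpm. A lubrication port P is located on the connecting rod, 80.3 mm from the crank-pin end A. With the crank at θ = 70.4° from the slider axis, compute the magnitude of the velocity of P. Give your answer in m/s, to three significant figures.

ω = 10.89 rad/s.  Crank-pin speed |V_A| = rω = 0.57504 m/s, perpendicular to OA.
Rod angle: sinφ = −(r/L) sinθ ⇒ φ = -13.987°; ω_rod = −rω cosθ/√(L²−r²sin²θ) = -0.96594 rad/s.
V_P = V_A + ω_rod × AP, with AP = 0.0803 m along the rod.
Components: V_Px = −rω sinθ − a·ω_rod·sinφ = -0.56047 m/s;  V_Py = rω cosθ + a·ω_rod·cosφ = +0.11763 m/s.
|V_P| = √(V_Px² + V_Py²) = 0.57268 m/s.

0.573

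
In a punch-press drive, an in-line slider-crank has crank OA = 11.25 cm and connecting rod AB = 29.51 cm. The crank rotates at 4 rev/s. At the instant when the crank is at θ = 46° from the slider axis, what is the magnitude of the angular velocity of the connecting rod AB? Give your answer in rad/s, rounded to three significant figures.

ω = 25.13 rad/s (converted from 4 rev/s).
The rod makes angle φ with the slider axis where L sinφ = r sinθ; differentiating, L cosφ·φ̇ = r ω cosθ.
L cosφ = √(L² − r² sin²θ) = 0.28379 m.
|ω_rod| = r ω |cosθ| / √(L² − r² sin²θ) = 0.1125·25.13·0.69466/0.28379 = 6.921 rad/s.

6.92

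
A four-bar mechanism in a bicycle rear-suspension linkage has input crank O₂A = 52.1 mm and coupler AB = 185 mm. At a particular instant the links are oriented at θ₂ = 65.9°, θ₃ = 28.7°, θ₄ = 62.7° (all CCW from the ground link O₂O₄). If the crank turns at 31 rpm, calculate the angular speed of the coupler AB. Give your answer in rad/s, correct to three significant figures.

0.0913

ω₂ = 3.246 rad/s (from 31 rpm).
Differentiating the loop-closure r₂e^{iθ₂}+r₃e^{iθ₃}=r₁+r₄e^{iθ₄} gives r₂ω₂e^{iθ₂}+r₃ω₃e^{iθ₃}=r₄ω₄e^{iθ₄}.
Eliminating the other unknown: ω₃ = r₂ω₂ sin(θ₄−θ₂) / [r₃ sin(θ₃−θ₄)].
Numerator sine = -0.05582; denominator sine = -0.55919.
Result = 0.0521·3.246·(-0.05582) / (0.185·(-0.55919)) = +0.091263 rad/s; magnitude 0.091263 rad/s.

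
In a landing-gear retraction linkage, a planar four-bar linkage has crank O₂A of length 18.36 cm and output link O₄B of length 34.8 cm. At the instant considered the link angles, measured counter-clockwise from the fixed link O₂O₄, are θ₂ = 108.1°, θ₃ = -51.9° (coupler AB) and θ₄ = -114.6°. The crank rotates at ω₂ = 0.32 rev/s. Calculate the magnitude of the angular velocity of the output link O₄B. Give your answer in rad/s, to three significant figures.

0.408

ω₂ = 2.011 rad/s (from 0.32 rev/s).
Differentiating the loop-closure r₂e^{iθ₂}+r₃e^{iθ₃}=r₁+r₄e^{iθ₄} gives r₂ω₂e^{iθ₂}+r₃ω₃e^{iθ₃}=r₄ω₄e^{iθ₄}.
Eliminating the other unknown: ω₄ = r₂ω₂ sin(θ₂−θ₃) / [r₄ sin(θ₄−θ₃)].
Numerator sine = +0.34202; denominator sine = -0.88862.
Result = 0.1836·2.011·(+0.34202) / (0.348·(-0.88862)) = -0.40828 rad/s; magnitude 0.40828 rad/s.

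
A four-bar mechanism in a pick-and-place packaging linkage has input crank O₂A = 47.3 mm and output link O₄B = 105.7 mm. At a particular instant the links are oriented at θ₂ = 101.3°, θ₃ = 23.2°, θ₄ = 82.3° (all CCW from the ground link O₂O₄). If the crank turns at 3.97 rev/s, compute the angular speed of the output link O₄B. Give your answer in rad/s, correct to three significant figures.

ω₂ = 24.94 rad/s (from 3.97 rev/s).
Differentiating the loop-closure r₂e^{iθ₂}+r₃e^{iθ₃}=r₁+r₄e^{iθ₄} gives r₂ω₂e^{iθ₂}+r₃ω₃e^{iθ₃}=r₄ω₄e^{iθ₄}.
Eliminating the other unknown: ω₄ = r₂ω₂ sin(θ₂−θ₃) / [r₄ sin(θ₄−θ₃)].
Numerator sine = +0.97851; denominator sine = +0.85806.
Result = 0.0473·24.94·(+0.97851) / (0.1057·(+0.85806)) = +12.729 rad/s; magnitude 12.729 rad/s.

12.7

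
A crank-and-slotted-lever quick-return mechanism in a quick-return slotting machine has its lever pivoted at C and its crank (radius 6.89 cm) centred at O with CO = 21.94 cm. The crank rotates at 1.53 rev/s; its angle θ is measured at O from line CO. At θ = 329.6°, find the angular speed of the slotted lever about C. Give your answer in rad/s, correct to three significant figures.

2.17

ω = 9.613 rad/s (from 1.53 rev/s).
Crank pin A relative to C: A = (d + r cosθ, r sinθ); lever angle φ = atan2(r sinθ, d + r cosθ).
Differentiating tanφ: φ̇ = rω(d cosθ + r)/(d² + r² + 2dr cosθ).
d² + r² + 2dr cosθ = |CA|² = 0.0789602 m²;  d cosθ + r = +0.25814 m.
|ω_lever| = |0.0689·9.613·+0.25814| / 0.0789602 = 2.1654 rad/s.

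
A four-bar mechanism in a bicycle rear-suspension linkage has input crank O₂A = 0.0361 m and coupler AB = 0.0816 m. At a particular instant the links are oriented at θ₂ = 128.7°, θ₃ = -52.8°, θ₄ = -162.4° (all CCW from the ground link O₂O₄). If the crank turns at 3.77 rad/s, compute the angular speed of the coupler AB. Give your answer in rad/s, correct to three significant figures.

1.65

ω₂ = 3.77 rad/s
Differentiating the loop-closure r₂e^{iθ₂}+r₃e^{iθ₃}=r₁+r₄e^{iθ₄} gives r₂ω₂e^{iθ₂}+r₃ω₃e^{iθ₃}=r₄ω₄e^{iθ₄}.
Eliminating the other unknown: ω₃ = r₂ω₂ sin(θ₄−θ₂) / [r₃ sin(θ₃−θ₄)].
Numerator sine = +0.93295; denominator sine = +0.94206.
Result = 0.0361·3.77·(+0.93295) / (0.0816·(+0.94206)) = +1.6517 rad/s; magnitude 1.6517 rad/s.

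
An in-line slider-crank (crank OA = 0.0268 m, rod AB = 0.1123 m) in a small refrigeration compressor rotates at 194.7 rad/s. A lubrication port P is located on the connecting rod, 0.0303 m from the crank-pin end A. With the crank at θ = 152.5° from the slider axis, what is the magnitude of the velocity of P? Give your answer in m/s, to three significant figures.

4.07

ω = 194.7 rad/s.  Crank-pin speed |V_A| = rω = 5.218 m/s, perpendicular to OA.
Rod angle: sinφ = −(r/L) sinθ ⇒ φ = -6.327°; ω_rod = −rω cosθ/√(L²−r²sin²θ) = +41.467 rad/s.
V_P = V_A + ω_rod × AP, with AP = 0.0303 m along the rod.
Components: V_Px = −rω sinθ − a·ω_rod·sinφ = -2.2709 m/s;  V_Py = rω cosθ + a·ω_rod·cosφ = -3.3796 m/s.
|V_P| = √(V_Px² + V_Py²) = 4.0717 m/s.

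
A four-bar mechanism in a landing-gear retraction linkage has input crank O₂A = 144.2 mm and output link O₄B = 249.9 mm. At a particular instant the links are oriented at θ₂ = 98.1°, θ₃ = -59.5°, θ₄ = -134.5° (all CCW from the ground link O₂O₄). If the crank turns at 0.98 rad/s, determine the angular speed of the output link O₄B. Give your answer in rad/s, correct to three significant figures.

0.223

ω₂ = 0.98 rad/s
Differentiating the loop-closure r₂e^{iθ₂}+r₃e^{iθ₃}=r₁+r₄e^{iθ₄} gives r₂ω₂e^{iθ₂}+r₃ω₃e^{iθ₃}=r₄ω₄e^{iθ₄}.
Eliminating the other unknown: ω₄ = r₂ω₂ sin(θ₂−θ₃) / [r₄ sin(θ₄−θ₃)].
Numerator sine = +0.38107; denominator sine = -0.96593.
Result = 0.1442·0.98·(+0.38107) / (0.2499·(-0.96593)) = -0.22309 rad/s; magnitude 0.22309 rad/s.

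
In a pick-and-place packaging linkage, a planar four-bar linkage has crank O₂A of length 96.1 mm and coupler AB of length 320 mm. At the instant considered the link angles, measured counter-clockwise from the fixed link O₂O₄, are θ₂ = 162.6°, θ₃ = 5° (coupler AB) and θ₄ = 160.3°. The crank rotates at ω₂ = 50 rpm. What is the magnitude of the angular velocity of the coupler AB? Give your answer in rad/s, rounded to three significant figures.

0.151

ω₂ = 5.236 rad/s (from 50 rpm).
Differentiating the loop-closure r₂e^{iθ₂}+r₃e^{iθ₃}=r₁+r₄e^{iθ₄} gives r₂ω₂e^{iθ₂}+r₃ω₃e^{iθ₃}=r₄ω₄e^{iθ₄}.
Eliminating the other unknown: ω₃ = r₂ω₂ sin(θ₄−θ₂) / [r₃ sin(θ₃−θ₄)].
Numerator sine = -0.04013; denominator sine = -0.41787.
Result = 0.0961·5.236·(-0.04013) / (0.32·(-0.41787)) = +0.15102 rad/s; magnitude 0.15102 rad/s.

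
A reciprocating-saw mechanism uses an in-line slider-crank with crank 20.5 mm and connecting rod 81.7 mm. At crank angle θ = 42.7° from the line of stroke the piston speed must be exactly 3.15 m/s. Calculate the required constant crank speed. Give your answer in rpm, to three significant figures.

1820

For an in-line slider-crank, |v_piston| = rω|sinθ|·[1 + r cosθ/√(L² − r² sin²θ)].
With r = 0.0205 m, L = 0.0817 m, θ = 42.7°: the bracketed kinematic factor |dx/dθ| = 0.016504 m.
ω = v/|dx/dθ| = 3.15/0.016504 = 190.86 rad/s.
N = 60ω/(2π) = 1822.6 rpm.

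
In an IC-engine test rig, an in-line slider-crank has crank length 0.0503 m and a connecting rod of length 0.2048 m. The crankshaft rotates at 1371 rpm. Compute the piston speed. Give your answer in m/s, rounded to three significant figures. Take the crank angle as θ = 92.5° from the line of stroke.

ω = 2π·1371/60 = 143.6 rad/s
For an in-line slider-crank, x = r cosθ + √(L² − r² sin²θ), so v = −rω sinθ·[1 + r cosθ/√(L² − r² sin²θ)].
With r = 0.0503 m, L = 0.2048 m, θ = 92.5°: √(L² − r² sin²θ) = 0.19854 m.
v = −0.0503·143.6·0.99905·[1 + 0.0503·-0.04362/0.19854] = -7.135 m/s.
|v| = 7.135 m/s.

7.14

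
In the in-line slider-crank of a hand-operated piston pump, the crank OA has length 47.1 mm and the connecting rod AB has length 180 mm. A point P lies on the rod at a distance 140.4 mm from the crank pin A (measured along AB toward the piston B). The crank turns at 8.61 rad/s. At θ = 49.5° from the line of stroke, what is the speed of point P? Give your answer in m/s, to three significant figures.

ω = 8.61 rad/s.  Crank-pin speed |V_A| = rω = 0.40553 m/s, perpendicular to OA.
Rod angle: sinφ = −(r/L) sinθ ⇒ φ = -11.477°; ω_rod = −rω cosθ/√(L²−r²sin²θ) = -1.493 rad/s.
V_P = V_A + ω_rod × AP, with AP = 0.1404 m along the rod.
Components: V_Px = −rω sinθ − a·ω_rod·sinφ = -0.35008 m/s;  V_Py = rω cosθ + a·ω_rod·cosφ = +0.057942 m/s.
|V_P| = √(V_Px² + V_Py²) = 0.35484 m/s.

0.355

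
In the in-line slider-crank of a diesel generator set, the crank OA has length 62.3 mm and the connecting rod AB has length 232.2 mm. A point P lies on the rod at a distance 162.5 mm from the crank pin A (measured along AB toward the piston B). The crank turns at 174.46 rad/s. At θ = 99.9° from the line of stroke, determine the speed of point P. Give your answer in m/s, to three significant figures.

10.4

ω = 174.5 rad/s.  Crank-pin speed |V_A| = rω = 10.869 m/s, perpendicular to OA.
Rod angle: sinφ = −(r/L) sinθ ⇒ φ = -15.326°; ω_rod = −rω cosθ/√(L²−r²sin²θ) = +8.3444 rad/s.
V_P = V_A + ω_rod × AP, with AP = 0.1625 m along the rod.
Components: V_Px = −rω sinθ − a·ω_rod·sinφ = -10.349 m/s;  V_Py = rω cosθ + a·ω_rod·cosφ = -0.56092 m/s.
|V_P| = √(V_Px² + V_Py²) = 10.364 m/s.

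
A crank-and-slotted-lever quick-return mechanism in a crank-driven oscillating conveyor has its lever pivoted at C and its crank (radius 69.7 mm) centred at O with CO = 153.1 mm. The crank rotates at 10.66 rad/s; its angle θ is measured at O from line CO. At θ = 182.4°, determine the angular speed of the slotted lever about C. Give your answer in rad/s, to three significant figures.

8.87

ω = 10.66 rad/s
Crank pin A relative to C: A = (d + r cosθ, r sinθ); lever angle φ = atan2(r sinθ, d + r cosθ).
Differentiating tanφ: φ̇ = rω(d cosθ + r)/(d² + r² + 2dr cosθ).
d² + r² + 2dr cosθ = |CA|² = 0.00697428 m²;  d cosθ + r = -0.083266 m.
|ω_lever| = |0.0697·10.66·-0.083266| / 0.00697428 = 8.8707 rad/s.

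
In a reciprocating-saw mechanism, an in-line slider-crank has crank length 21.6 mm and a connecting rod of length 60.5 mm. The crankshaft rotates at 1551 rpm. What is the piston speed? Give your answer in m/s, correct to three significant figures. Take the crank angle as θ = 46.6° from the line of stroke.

3.20

ω = 2π·1551/60 = 162.4 rad/s
For an in-line slider-crank, x = r cosθ + √(L² − r² sin²θ), so v = −rω sinθ·[1 + r cosθ/√(L² − r² sin²θ)].
With r = 0.0216 m, L = 0.0605 m, θ = 46.6°: √(L² − r² sin²θ) = 0.058429 m.
v = −0.0216·162.4·0.72657·[1 + 0.0216·0.68709/0.058429] = -3.1965 m/s.
|v| = 3.1965 m/s.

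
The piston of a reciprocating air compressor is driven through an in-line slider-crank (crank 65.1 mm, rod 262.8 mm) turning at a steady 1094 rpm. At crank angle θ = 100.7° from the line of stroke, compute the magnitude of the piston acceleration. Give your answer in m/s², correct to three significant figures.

361

ω = 2π·1094/60 = 114.6 rad/s
x(θ) = r cosθ + √(L² − r² sin²θ); with ω constant, a = ω²·d²x/dθ².
d²x/dθ² = −r cosθ − r²(cos2θ)/√u − r⁴ sin²2θ/(4u^{3/2}),  u = L² − r² sin²θ = 0.0649719 m².
Substituting r = 0.0651 m, L = 0.2628 m, θ = 100.7°: d²x/dθ² = +0.027531 m.
a = ω²·d²x/dθ² = (114.6)²·(+0.027531) = +361.34 m/s²;  |a| = 361.34 m/s².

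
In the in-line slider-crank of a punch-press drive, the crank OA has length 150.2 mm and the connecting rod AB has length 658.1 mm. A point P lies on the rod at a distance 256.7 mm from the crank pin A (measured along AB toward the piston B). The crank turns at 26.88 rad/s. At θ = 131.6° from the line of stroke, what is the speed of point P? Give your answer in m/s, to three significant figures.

ω = 26.88 rad/s.  Crank-pin speed |V_A| = rω = 4.0374 m/s, perpendicular to OA.
Rod angle: sinφ = −(r/L) sinθ ⇒ φ = -9.827°; ω_rod = −rω cosθ/√(L²−r²sin²θ) = +4.1338 rad/s.
V_P = V_A + ω_rod × AP, with AP = 0.2567 m along the rod.
Components: V_Px = −rω sinθ − a·ω_rod·sinφ = -2.838 m/s;  V_Py = rω cosθ + a·ω_rod·cosφ = -1.635 m/s.
|V_P| = √(V_Px² + V_Py²) = 3.2753 m/s.

3.28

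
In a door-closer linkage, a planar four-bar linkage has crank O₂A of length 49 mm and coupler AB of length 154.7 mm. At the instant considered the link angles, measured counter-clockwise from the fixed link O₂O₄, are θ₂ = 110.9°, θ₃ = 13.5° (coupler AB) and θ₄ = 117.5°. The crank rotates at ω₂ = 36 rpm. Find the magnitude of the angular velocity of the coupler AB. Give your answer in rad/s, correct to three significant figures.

0.141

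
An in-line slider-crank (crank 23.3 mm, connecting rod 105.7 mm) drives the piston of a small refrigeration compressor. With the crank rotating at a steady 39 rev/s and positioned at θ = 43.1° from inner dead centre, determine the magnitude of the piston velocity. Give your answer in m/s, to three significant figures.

ω = 2π·39 = 245 rad/s
For an in-line slider-crank, x = r cosθ + √(L² − r² sin²θ), so v = −rω sinθ·[1 + r cosθ/√(L² − r² sin²θ)].
With r = 0.0233 m, L = 0.1057 m, θ = 43.1°: √(L² − r² sin²θ) = 0.10449 m.
v = −0.0233·245·0.68327·[1 + 0.0233·0.73016/0.10449] = -4.5363 m/s.
|v| = 4.5363 m/s.

4.54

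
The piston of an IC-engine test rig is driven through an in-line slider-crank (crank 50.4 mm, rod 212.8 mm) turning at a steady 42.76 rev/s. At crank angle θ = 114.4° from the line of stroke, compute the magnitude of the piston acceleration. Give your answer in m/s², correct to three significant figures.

ω = 2π·42.8 = 268.7 rad/s
x(θ) = r cosθ + √(L² − r² sin²θ); with ω constant, a = ω²·d²x/dθ².
d²x/dθ² = −r cosθ − r²(cos2θ)/√u − r⁴ sin²2θ/(4u^{3/2}),  u = L² − r² sin²θ = 0.0431772 m².
Substituting r = 0.0504 m, L = 0.2128 m, θ = 114.4°: d²x/dθ² = +0.028771 m.
a = ω²·d²x/dθ² = (268.7)²·(+0.028771) = +2076.8 m/s²;  |a| = 2076.8 m/s².

2080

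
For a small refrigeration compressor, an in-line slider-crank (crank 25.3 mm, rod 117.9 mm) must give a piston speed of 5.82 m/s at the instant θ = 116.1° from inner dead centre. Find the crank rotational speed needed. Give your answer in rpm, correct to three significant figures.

For an in-line slider-crank, |v_piston| = rω|sinθ|·[1 + r cosθ/√(L² − r² sin²θ)].
With r = 0.0253 m, L = 0.1179 m, θ = 116.1°: the bracketed kinematic factor |dx/dθ| = 0.020534 m.
ω = v/|dx/dθ| = 5.82/0.020534 = 283.43 rad/s.
N = 60ω/(2π) = 2706.6 rpm.

2710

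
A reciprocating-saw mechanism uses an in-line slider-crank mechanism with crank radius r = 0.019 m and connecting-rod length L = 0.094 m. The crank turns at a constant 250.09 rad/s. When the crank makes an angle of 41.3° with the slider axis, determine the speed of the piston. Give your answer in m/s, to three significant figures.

3.62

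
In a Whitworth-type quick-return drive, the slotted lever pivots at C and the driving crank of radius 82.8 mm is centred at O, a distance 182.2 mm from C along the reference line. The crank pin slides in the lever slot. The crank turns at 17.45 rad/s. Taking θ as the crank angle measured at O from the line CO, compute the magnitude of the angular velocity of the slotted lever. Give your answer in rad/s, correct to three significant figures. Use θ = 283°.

3.82

ω = 17.45 rad/s
Crank pin A relative to C: A = (d + r cosθ, r sinθ); lever angle φ = atan2(r sinθ, d + r cosθ).
Differentiating tanφ: φ̇ = rω(d cosθ + r)/(d² + r² + 2dr cosθ).
d² + r² + 2dr cosθ = |CA|² = 0.04684 m²;  d cosθ + r = +0.12379 m.
|ω_lever| = |0.0828·17.45·+0.12379| / 0.04684 = 3.8184 rad/s.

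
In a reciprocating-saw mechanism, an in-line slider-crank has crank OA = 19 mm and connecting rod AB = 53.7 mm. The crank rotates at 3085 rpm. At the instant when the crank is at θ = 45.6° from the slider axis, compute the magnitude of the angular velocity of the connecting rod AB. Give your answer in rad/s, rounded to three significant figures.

82.7

ω = 323.1 rad/s (converted from 3085 rpm).
The rod makes angle φ with the slider axis where L sinφ = r sinθ; differentiating, L cosφ·φ̇ = r ω cosθ.
L cosφ = √(L² − r² sin²θ) = 0.051956 m.
|ω_rod| = r ω |cosθ| / √(L² − r² sin²θ) = 0.019·323.1·0.69966/0.051956 = 82.659 rad/s.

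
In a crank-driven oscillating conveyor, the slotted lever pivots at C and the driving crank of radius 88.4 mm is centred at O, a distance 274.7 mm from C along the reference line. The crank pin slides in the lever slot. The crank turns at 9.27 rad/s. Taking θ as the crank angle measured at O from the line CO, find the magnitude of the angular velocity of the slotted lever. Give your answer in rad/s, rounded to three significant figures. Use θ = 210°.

2.97

ω = 9.27 rad/s
Crank pin A relative to C: A = (d + r cosθ, r sinθ); lever angle φ = atan2(r sinθ, d + r cosθ).
Differentiating tanφ: φ̇ = rω(d cosθ + r)/(d² + r² + 2dr cosθ).
d² + r² + 2dr cosθ = |CA|² = 0.0412144 m²;  d cosθ + r = -0.1495 m.
|ω_lever| = |0.0884·9.27·-0.1495| / 0.0412144 = 2.9725 rad/s.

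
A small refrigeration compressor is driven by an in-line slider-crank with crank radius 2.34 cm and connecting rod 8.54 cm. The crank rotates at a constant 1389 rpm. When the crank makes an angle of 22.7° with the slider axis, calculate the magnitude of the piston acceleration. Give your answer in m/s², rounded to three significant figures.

554

ω = 2π·1389/60 = 145.5 rad/s
x(θ) = r cosθ + √(L² − r² sin²θ); with ω constant, a = ω²·d²x/dθ².
d²x/dθ² = −r cosθ − r²(cos2θ)/√u − r⁴ sin²2θ/(4u^{3/2}),  u = L² − r² sin²θ = 0.00721162 m².
Substituting r = 0.0234 m, L = 0.0854 m, θ = 22.7°: d²x/dθ² = -0.026177 m.
a = ω²·d²x/dθ² = (145.5)²·(-0.026177) = -553.83 m/s²;  |a| = 553.83 m/s².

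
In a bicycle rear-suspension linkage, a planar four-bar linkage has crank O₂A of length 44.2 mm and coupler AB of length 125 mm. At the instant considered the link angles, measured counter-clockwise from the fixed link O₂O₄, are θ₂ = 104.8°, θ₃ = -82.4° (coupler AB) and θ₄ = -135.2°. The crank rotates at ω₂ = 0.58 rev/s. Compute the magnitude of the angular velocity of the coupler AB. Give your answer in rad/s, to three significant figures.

ω₂ = 3.644 rad/s (from 0.58 rev/s).
Differentiating the loop-closure r₂e^{iθ₂}+r₃e^{iθ₃}=r₁+r₄e^{iθ₄} gives r₂ω₂e^{iθ₂}+r₃ω₃e^{iθ₃}=r₄ω₄e^{iθ₄}.
Eliminating the other unknown: ω₃ = r₂ω₂ sin(θ₄−θ₂) / [r₃ sin(θ₃−θ₄)].
Numerator sine = +0.86603; denominator sine = +0.79653.
Result = 0.0442·3.644·(+0.86603) / (0.125·(+0.79653)) = +1.401 rad/s; magnitude 1.401 rad/s.

1.40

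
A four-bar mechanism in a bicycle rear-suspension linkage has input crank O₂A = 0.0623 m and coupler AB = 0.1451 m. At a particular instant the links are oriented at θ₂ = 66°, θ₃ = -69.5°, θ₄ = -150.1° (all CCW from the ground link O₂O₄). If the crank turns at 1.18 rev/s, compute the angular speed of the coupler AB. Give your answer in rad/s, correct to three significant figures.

ω₂ = 7.414 rad/s (from 1.18 rev/s).
Differentiating the loop-closure r₂e^{iθ₂}+r₃e^{iθ₃}=r₁+r₄e^{iθ₄} gives r₂ω₂e^{iθ₂}+r₃ω₃e^{iθ₃}=r₄ω₄e^{iθ₄}.
Eliminating the other unknown: ω₃ = r₂ω₂ sin(θ₄−θ₂) / [r₃ sin(θ₃−θ₄)].
Numerator sine = +0.58920; denominator sine = +0.98657.
Result = 0.0623·7.414·(+0.58920) / (0.1451·(+0.98657)) = +1.9011 rad/s; magnitude 1.9011 rad/s.

1.90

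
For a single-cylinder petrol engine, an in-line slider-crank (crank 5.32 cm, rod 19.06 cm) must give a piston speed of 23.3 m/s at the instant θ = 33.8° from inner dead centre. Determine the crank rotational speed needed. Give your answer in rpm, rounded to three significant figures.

6090

For an in-line slider-crank, |v_piston| = rω|sinθ|·[1 + r cosθ/√(L² − r² sin²θ)].
With r = 0.0532 m, L = 0.1906 m, θ = 33.8°: the bracketed kinematic factor |dx/dθ| = 0.036544 m.
ω = v/|dx/dθ| = 23.3/0.036544 = 637.6 rad/s.
N = 60ω/(2π) = 6088.6 rpm.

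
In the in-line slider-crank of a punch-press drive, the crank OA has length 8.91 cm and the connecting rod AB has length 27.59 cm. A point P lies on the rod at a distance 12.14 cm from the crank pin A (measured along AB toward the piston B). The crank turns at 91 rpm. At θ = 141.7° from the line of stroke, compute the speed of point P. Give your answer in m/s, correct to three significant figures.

0.597

ω = 9.529 rad/s.  Crank-pin speed |V_A| = rω = 0.84908 m/s, perpendicular to OA.
Rod angle: sinφ = −(r/L) sinθ ⇒ φ = -11.546°; ω_rod = −rω cosθ/√(L²−r²sin²θ) = +2.465 rad/s.
V_P = V_A + ω_rod × AP, with AP = 0.1214 m along the rod.
Components: V_Px = −rω sinθ − a·ω_rod·sinφ = -0.46634 m/s;  V_Py = rω cosθ + a·ω_rod·cosφ = -0.37314 m/s.
|V_P| = √(V_Px² + V_Py²) = 0.59725 m/s.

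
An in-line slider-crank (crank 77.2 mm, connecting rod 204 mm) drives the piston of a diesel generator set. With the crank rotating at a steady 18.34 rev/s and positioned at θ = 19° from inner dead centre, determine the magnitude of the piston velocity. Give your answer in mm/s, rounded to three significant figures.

3940

ω = 2π·18.3 = 115.2 rad/s
For an in-line slider-crank, x = r cosθ + √(L² − r² sin²θ), so v = −rω sinθ·[1 + r cosθ/√(L² − r² sin²θ)].
With r = 0.0772 m, L = 0.204 m, θ = 19°: √(L² − r² sin²θ) = 0.20245 m.
v = −0.0772·115.2·0.32557·[1 + 0.0772·0.94552/0.20245] = -3.9405 m/s.
|v| = 3.9405 m/s = 3940.5 mm/s.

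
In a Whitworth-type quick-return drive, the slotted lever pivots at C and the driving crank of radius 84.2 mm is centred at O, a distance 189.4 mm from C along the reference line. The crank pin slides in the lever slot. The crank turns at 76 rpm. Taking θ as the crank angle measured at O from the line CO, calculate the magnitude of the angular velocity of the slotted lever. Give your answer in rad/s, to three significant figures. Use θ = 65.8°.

ω = 7.959 rad/s (from 76 rpm).
Crank pin A relative to C: A = (d + r cosθ, r sinθ); lever angle φ = atan2(r sinθ, d + r cosθ).
Differentiating tanφ: φ̇ = rω(d cosθ + r)/(d² + r² + 2dr cosθ).
d² + r² + 2dr cosθ = |CA|² = 0.0560365 m²;  d cosθ + r = +0.16184 m.
|ω_lever| = |0.0842·7.959·+0.16184| / 0.0560365 = 1.9354 rad/s.

1.94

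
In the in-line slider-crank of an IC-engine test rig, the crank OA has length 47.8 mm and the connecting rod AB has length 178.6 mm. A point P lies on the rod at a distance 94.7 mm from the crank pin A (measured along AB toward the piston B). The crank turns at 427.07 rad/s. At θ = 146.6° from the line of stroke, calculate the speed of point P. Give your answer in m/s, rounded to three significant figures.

12.7

ω = 427.1 rad/s.  Crank-pin speed |V_A| = rω = 20.414 m/s, perpendicular to OA.
Rod angle: sinφ = −(r/L) sinθ ⇒ φ = -8.472°; ω_rod = −rω cosθ/√(L²−r²sin²θ) = +96.476 rad/s.
V_P = V_A + ω_rod × AP, with AP = 0.0947 m along the rod.
Components: V_Px = −rω sinθ − a·ω_rod·sinφ = -9.8914 m/s;  V_Py = rω cosθ + a·ω_rod·cosφ = -8.006 m/s.
|V_P| = √(V_Px² + V_Py²) = 12.725 m/s.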